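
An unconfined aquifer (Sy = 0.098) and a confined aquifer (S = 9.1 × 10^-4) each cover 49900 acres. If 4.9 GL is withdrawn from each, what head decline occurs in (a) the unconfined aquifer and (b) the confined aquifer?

A = 49900 acres = 2.019 × 10^8 m²
ΔV = 4.9 GL = 4.9 × 10^6 m³
Unconfined: Δh_u = ΔV/(Sy·A) = 4.9 × 10^6/(0.098 × 2.019 × 10^8) = 0.2476 m
Confined: Δh_c = ΔV/(S·A) = 4.9 × 10^6/(9.1 × 10^-4 × 2.019 × 10^8) = 26.66 m

Δh_u ≈ 0.248 m; Δh_c ≈ 26.7 m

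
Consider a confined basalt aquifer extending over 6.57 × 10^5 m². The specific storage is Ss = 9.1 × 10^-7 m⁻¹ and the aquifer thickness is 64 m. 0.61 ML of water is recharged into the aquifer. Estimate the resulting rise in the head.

Δh ≈ 15.9 m

S = Ss × b = 9.1 × 10^-7 m⁻¹ × 64 m = 5.824 × 10^-5
ΔV = 0.61 ML = 610 m³
Δh = ΔV / (S × A) = 610 m³ / (5.824 × 10^-5 × 6.57 × 10^5 m²) = 15.94 m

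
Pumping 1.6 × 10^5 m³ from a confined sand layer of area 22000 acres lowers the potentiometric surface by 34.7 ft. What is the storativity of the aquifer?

S ≈ 1.7 × 10^-4

A = 22000 acres = 8.903 × 10^7 m²
Δh = 34.7 ft = 10.58 m
S = ΔV / (A × Δh) = 1.6 × 10^5 m³ / (8.903 × 10^7 m² × 10.58 m) = 1.699 × 10^-4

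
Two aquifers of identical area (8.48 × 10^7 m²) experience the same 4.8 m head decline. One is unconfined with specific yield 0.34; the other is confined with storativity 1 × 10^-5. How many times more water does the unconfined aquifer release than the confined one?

ΔV_u / ΔV_c ≈ 34000

Unconfined: ΔV_u = Sy × A × Δh = 0.34 × 8.48 × 10^7 × 4.8 = 1.384 × 10^8 m³
Confined: ΔV_c = S × A × Δh = 1 × 10^-5 × 8.48 × 10^7 × 4.8 = 4070 m³
Ratio = ΔV_u / ΔV_c = Sy / S = 0.34 / 1 × 10^-5 = 34000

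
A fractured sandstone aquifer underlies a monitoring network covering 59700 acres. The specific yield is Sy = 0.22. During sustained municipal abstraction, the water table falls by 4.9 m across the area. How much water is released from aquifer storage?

ΔV ≈ 2.6 × 10^8 m³

A = 59700 acres = 2.416 × 10^8 m²
ΔV = Sy × A × Δh = 0.22 × 2.416 × 10^8 m² × 4.9 m = 2.604 × 10^8 m³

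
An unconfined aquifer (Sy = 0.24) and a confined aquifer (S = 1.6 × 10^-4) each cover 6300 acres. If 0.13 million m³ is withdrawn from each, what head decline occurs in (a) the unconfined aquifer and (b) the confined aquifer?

A = 6300 acres = 2.55 × 10^7 m²
ΔV = 0.13 million m³ = 1.3 × 10^5 m³
Unconfined: Δh_u = ΔV/(Sy·A) = 1.3 × 10^5/(0.24 × 2.55 × 10^7) = 0.02125 m
Confined: Δh_c = ΔV/(S·A) = 1.3 × 10^5/(1.6 × 10^-4 × 2.55 × 10^7) = 31.87 m

Δh_u ≈ 0.0212 m; Δh_c ≈ 31.9 m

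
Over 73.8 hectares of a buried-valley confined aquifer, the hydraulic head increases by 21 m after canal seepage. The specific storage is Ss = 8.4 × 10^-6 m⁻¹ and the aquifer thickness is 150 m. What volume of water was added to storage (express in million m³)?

ΔV ≈ 0.0195 million m³

S = Ss × b = 8.4 × 10^-6 m⁻¹ × 150 m = 1.26 × 10^-3
A = 73.8 hectares = 7.38 × 10^5 m²
ΔV = S × A × Δh = 0.00126 × 7.38 × 10^5 m² × 21 m = 19530 m³
ΔV = 19530 m³ = 0.01953 million m³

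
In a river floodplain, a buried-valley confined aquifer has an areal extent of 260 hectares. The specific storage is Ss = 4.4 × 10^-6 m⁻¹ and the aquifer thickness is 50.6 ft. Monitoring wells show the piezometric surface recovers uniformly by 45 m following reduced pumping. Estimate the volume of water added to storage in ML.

ΔV ≈ 7.94 ML

b = 50.6 ft = 15.42 m
S = Ss × b = 4.4 × 10^-6 m⁻¹ × 15.42 m = 6.786 × 10^-5
A = 260 hectares = 2.6 × 10^6 m²
ΔV = S × A × Δh = 6.786 × 10^-5 × 2.6 × 10^6 m² × 45 m = 7940 m³
ΔV = 7940 m³ = 7.94 ML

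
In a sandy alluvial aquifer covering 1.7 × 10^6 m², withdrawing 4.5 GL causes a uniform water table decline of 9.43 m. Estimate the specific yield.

ΔV = 4.5 GL = 4.5 × 10^6 m³
Sy = ΔV / (A × Δh) = 4.5 × 10^6 m³ / (1.7 × 10^6 m² × 9.43 m) = 0.2807

Sy ≈ 0.28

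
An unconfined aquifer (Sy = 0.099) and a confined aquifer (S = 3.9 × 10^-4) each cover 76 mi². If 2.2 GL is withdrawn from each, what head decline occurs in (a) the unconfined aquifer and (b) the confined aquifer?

Δh_u ≈ 0.113 m; Δh_c ≈ 28.7 m

A = 76 mi² = 1.968 × 10^8 m²
ΔV = 2.2 GL = 2.2 × 10^6 m³
Unconfined: Δh_u = ΔV/(Sy·A) = 2.2 × 10^6/(0.099 × 1.968 × 10^8) = 0.1129 m
Confined: Δh_c = ΔV/(S·A) = 2.2 × 10^6/(3.9 × 10^-4 × 1.968 × 10^8) = 28.66 m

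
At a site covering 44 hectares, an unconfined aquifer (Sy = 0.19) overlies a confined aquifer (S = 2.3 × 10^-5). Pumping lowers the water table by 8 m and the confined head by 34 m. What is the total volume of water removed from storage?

ΔV ≈ 6.69 × 10^5 m³

A = 44 hectares = 4.4 × 10^5 m²
Unconfined: ΔV_u = Sy × A × Δh_u = 0.19 × 4.4 × 10^5 × 8 = 6.688 × 10^5 m³
Confined: ΔV_c = S × A × Δh_c = 2.3 × 10^-5 × 4.4 × 10^5 × 34 = 344.1 m³
Total ΔV = 6.688 × 10^5 + 344.1 = 6.691 × 10^5 m³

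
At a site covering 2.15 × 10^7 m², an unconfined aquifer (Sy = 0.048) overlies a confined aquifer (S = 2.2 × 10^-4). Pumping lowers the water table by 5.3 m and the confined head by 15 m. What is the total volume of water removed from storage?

Unconfined: ΔV_u = Sy × A × Δh_u = 0.048 × 2.15 × 10^7 × 5.3 = 5.47 × 10^6 m³
Confined: ΔV_c = S × A × Δh_c = 2.2 × 10^-4 × 2.15 × 10^7 × 15 = 70950 m³
Total ΔV = 5.47 × 10^6 + 70950 = 5.541 × 10^6 m³

ΔV ≈ 5.54 × 10^6 m³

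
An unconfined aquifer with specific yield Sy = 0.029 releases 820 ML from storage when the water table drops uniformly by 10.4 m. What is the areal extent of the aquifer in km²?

A ≈ 2.72 km²

ΔV = 820 ML = 8.2 × 10^5 m³
A = ΔV / (Sy × Δh) = 8.2 × 10^5 / (0.029 × 10.4) = 2.719 × 10^6 m²
A = 2.719 × 10^6 m² = 2.719 km²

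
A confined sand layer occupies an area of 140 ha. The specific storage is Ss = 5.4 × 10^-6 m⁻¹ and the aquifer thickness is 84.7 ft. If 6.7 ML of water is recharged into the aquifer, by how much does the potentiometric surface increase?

Δh ≈ 34.3 m

b = 84.7 ft = 25.82 m
S = Ss × b = 5.4 × 10^-6 m⁻¹ × 25.82 m = 1.394 × 10^-4
A = 140 ha = 1.4 × 10^6 m²
ΔV = 6.7 ML = 6700 m³
Δh = ΔV / (S × A) = 6700 m³ / (1.394 × 10^-4 × 1.4 × 10^6 m²) = 34.33 m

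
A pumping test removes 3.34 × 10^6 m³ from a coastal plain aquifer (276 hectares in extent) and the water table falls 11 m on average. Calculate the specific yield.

Sy ≈ 0.11

A = 276 hectares = 2.76 × 10^6 m²
Sy = ΔV / (A × Δh) = 3.34 × 10^6 m³ / (2.76 × 10^6 m² × 11 m) = 0.11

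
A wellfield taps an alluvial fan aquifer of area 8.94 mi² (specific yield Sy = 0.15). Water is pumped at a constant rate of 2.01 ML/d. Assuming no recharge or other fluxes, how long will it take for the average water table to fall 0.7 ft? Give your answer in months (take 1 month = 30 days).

A = 8.94 mi² = 2.315 × 10^7 m²
Δh = 0.7 ft = 0.2134 m
ΔV = Sy × A × Δh = 0.15 × 2.315 × 10^7 × 0.2134 = 7.41 × 10^5 m³
Q = 2.01 ML/d = 2010 m³/d
t = ΔV / Q = 7.41 × 10^5 m³ / 2010 m³/d = 368.7 d
t = 368.7 d ≈ 12.29 months

t ≈ 12.3 months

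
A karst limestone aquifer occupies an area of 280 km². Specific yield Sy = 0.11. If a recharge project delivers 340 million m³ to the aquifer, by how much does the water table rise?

Δh ≈ 11 m

A = 280 km² = 2.8 × 10^8 m²
ΔV = 340 million m³ = 3.4 × 10^8 m³
Δh = ΔV / (Sy × A) = 3.4 × 10^8 m³ / (0.11 × 2.8 × 10^8 m²) = 11.04 m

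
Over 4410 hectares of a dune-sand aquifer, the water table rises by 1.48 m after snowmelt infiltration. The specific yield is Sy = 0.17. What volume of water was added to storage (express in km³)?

ΔV ≈ 0.0111 km³

A = 4410 hectares = 4.41 × 10^7 m²
ΔV = Sy × A × Δh = 0.17 × 4.41 × 10^7 m² × 1.48 m = 1.11 × 10^7 m³
ΔV = 1.11 × 10^7 m³ = 0.0111 km³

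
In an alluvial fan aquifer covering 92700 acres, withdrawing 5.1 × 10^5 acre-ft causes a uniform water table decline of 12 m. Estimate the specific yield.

Sy ≈ 0.14

A = 92700 acres = 3.751 × 10^8 m²
ΔV = 5.1 × 10^5 acre-ft = 6.291 × 10^8 m³
Sy = ΔV / (A × Δh) = 6.291 × 10^8 m³ / (3.751 × 10^8 m² × 12 m) = 0.1397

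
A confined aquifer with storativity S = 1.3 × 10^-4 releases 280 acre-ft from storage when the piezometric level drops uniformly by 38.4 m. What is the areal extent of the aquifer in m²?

ΔV = 280 acre-ft = 3.454 × 10^5 m³
A = ΔV / (S × Δh) = 3.454 × 10^5 / (1.3 × 10^-4 × 38.4) = 6.919 × 10^7 m²

A ≈ 6.92 × 10^7 m²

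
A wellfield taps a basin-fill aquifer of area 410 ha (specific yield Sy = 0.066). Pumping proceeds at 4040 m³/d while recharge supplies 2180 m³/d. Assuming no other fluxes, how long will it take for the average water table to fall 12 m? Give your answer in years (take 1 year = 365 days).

t ≈ 4.78 years

A = 410 ha = 4.1 × 10^6 m²
ΔV = Sy × A × Δh = 0.066 × 4.1 × 10^6 × 12 = 3.247 × 10^6 m³
Net withdrawal = 4040 − 2180 = 1860 m³/d
t = ΔV / Q = 3.247 × 10^6 m³ / 1860 m³/d = 1746 d
t = 1746 d ≈ 4.783 years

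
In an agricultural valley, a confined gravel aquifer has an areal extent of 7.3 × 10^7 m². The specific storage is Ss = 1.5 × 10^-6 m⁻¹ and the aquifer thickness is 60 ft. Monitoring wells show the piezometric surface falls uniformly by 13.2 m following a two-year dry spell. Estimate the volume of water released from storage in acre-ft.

b = 60 ft = 18.29 m
S = Ss × b = 1.5 × 10^-6 m⁻¹ × 18.29 m = 2.743 × 10^-5
ΔV = S × A × Δh = 2.743 × 10^-5 × 7.3 × 10^7 m² × 13.2 m = 26430 m³
ΔV = 26430 m³ = 21.43 acre-ft

ΔV ≈ 21.4 acre-ft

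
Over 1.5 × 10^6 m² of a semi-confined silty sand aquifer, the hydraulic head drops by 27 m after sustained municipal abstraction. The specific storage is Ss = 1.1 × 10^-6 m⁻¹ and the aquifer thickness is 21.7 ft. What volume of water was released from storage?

b = 21.7 ft = 6.614 m
S = Ss × b = 1.1 × 10^-6 m⁻¹ × 6.614 m = 7.276 × 10^-6
ΔV = S × A × Δh = 7.276 × 10^-6 × 1.5 × 10^6 m² × 27 m = 294.7 m³

ΔV ≈ 295 m³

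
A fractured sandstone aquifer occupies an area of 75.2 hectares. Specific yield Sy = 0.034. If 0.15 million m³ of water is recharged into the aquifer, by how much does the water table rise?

A = 75.2 hectares = 7.52 × 10^5 m²
ΔV = 0.15 million m³ = 1.5 × 10^5 m³
Δh = ΔV / (Sy × A) = 1.5 × 10^5 m³ / (0.034 × 7.52 × 10^5 m²) = 5.867 m

Δh ≈ 5.87 m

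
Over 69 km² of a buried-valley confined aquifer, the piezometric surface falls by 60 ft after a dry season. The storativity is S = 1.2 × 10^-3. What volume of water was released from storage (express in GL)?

A = 69 km² = 6.9 × 10^7 m²
Δh = 60 ft = 18.29 m
ΔV = S × A × Δh = 0.0012 × 6.9 × 10^7 m² × 18.29 m = 1.514 × 10^6 m³
ΔV = 1.514 × 10^6 m³ = 1.514 GL

ΔV ≈ 1.51 GL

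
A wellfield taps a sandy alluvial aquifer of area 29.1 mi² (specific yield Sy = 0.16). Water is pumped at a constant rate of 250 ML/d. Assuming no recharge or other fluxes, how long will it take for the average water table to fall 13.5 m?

A = 29.1 mi² = 7.537 × 10^7 m²
ΔV = Sy × A × Δh = 0.16 × 7.537 × 10^7 × 13.5 = 1.628 × 10^8 m³
Q = 250 ML/d = 2.5 × 10^5 m³/d
t = ΔV / Q = 1.628 × 10^8 m³ / 2.5 × 10^5 m³/d = 651.2 d

t ≈ 651 days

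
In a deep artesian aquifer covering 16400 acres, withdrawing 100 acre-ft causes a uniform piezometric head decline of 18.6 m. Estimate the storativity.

A = 16400 acres = 6.637 × 10^7 m²
ΔV = 100 acre-ft = 1.233 × 10^5 m³
S = ΔV / (A × Δh) = 1.233 × 10^5 m³ / (6.637 × 10^7 m² × 18.6 m) = 9.992 × 10^-5

S ≈ 1 × 10^-4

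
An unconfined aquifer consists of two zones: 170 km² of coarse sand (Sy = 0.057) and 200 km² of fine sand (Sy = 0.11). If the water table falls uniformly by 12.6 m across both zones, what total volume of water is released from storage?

ΔV ≈ 3.99 × 10^8 m³

A₁ = 170 km² = 1.7 × 10^8 m²; A₂ = 200 km² = 2 × 10^8 m²
ΔV₁ = 0.057 × 1.7 × 10^8 × 12.6 = 1.221 × 10^8 m³
ΔV₂ = 0.11 × 2 × 10^8 × 12.6 = 2.772 × 10^8 m³
ΔV = ΔV₁ + ΔV₂ = 3.993 × 10^8 m³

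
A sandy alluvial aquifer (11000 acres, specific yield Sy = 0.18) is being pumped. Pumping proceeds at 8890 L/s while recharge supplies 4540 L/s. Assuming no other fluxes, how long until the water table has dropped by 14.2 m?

t ≈ 303 days

A = 11000 acres = 4.452 × 10^7 m²
ΔV = Sy × A × Δh = 0.18 × 4.452 × 10^7 × 14.2 = 1.138 × 10^8 m³
Net withdrawal = 8890 − 4540 = 4350 L/s = 3.758 × 10^5 m³/d
t = ΔV / Q = 1.138 × 10^8 m³ / 3.758 × 10^5 m³/d = 302.7 d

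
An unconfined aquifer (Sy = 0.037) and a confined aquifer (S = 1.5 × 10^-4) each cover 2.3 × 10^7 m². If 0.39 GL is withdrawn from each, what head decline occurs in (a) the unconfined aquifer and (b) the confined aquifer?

Δh_u ≈ 0.458 m; Δh_c ≈ 113 m

ΔV = 0.39 GL = 3.9 × 10^5 m³
Unconfined: Δh_u = ΔV/(Sy·A) = 3.9 × 10^5/(0.037 × 2.3 × 10^7) = 0.4583 m
Confined: Δh_c = ΔV/(S·A) = 3.9 × 10^5/(1.5 × 10^-4 × 2.3 × 10^7) = 113 m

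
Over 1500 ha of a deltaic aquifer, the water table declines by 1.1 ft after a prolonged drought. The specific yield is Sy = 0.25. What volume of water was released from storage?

ΔV ≈ 1.26 × 10^6 m³

A = 1500 ha = 1.5 × 10^7 m²
Δh = 1.1 ft = 0.3353 m
ΔV = Sy × A × Δh = 0.25 × 1.5 × 10^7 m² × 0.3353 m = 1.257 × 10^6 m³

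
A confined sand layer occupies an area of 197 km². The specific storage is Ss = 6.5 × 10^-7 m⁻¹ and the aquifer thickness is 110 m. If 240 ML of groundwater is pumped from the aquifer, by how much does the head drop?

S = Ss × b = 6.5 × 10^-7 m⁻¹ × 110 m = 7.15 × 10^-5
A = 197 km² = 1.97 × 10^8 m²
ΔV = 240 ML = 2.4 × 10^5 m³
Δh = ΔV / (S × A) = 2.4 × 10^5 m³ / (7.15 × 10^-5 × 1.97 × 10^8 m²) = 17.04 m

Δh ≈ 17 m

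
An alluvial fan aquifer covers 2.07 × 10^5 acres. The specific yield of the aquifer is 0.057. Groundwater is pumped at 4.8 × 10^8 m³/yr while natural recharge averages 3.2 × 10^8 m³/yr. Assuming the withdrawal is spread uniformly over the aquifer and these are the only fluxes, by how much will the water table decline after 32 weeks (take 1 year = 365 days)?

A = 2.07 × 10^5 acres = 8.377 × 10^8 m²
Net abstraction = 4.8 × 10^8 − 3.2 × 10^8 = 1.6 × 10^8 m³/yr
Q_net = 1.6 × 10^8 m³/yr = 4.384 × 10^5 m³/d
t = 32 weeks = 224 d
ΔV = Q × t = 4.384 × 10^5 m³/d × 224 d = 9.819 × 10^7 m³
Δh = ΔV / (Sy × A) = 9.819 × 10^7 / (0.057 × 8.377 × 10^8) = 2.056 m

Δh ≈ 2.06 m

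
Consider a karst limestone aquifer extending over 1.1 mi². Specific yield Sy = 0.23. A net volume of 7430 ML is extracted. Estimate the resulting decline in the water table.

Δh ≈ 11.3 m

A = 1.1 mi² = 2.849 × 10^6 m²
ΔV = 7430 ML = 7.43 × 10^6 m³
Δh = ΔV / (Sy × A) = 7.43 × 10^6 m³ / (0.23 × 2.849 × 10^6 m²) = 11.34 m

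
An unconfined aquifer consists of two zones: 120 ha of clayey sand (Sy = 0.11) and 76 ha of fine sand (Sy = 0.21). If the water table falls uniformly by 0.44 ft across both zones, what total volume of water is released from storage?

ΔV ≈ 39100 m³

A₁ = 120 ha = 1.2 × 10^6 m²; A₂ = 76 ha = 7.6 × 10^5 m²
Δh = 0.44 ft = 0.1341 m
ΔV₁ = 0.11 × 1.2 × 10^6 × 0.1341 = 17700 m³
ΔV₂ = 0.21 × 7.6 × 10^5 × 0.1341 = 21400 m³
ΔV = ΔV₁ + ΔV₂ = 39110 m³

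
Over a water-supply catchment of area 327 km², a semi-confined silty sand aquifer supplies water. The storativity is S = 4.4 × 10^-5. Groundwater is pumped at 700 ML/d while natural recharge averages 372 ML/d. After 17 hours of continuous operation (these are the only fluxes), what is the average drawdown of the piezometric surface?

A = 327 km² = 3.27 × 10^8 m²
Net abstraction = 700 − 372 = 328 ML/d
Q_net = 328 ML/d = 3.28 × 10^5 m³/d
t = 17 hours = 0.7083 d
ΔV = Q × t = 3.28 × 10^5 m³/d × 0.7083 d = 2.323 × 10^5 m³
Δh = ΔV / (S × A) = 2.323 × 10^5 / (4.4 × 10^-5 × 3.27 × 10^8) = 16.15 m

Δh ≈ 16.1 m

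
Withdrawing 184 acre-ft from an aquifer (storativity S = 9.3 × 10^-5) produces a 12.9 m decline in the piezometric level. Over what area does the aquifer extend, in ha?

ΔV = 184 acre-ft = 2.27 × 10^5 m³
A = ΔV / (S × Δh) = 2.27 × 10^5 / (9.3 × 10^-5 × 12.9) = 1.892 × 10^8 m²
A = 1.892 × 10^8 m² = 18920 ha

A ≈ 18900 ha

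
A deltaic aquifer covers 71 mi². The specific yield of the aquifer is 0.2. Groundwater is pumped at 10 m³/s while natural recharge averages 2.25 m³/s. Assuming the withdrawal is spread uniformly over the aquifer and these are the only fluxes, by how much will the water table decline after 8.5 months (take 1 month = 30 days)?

Δh ≈ 4.64 m

A = 71 mi² = 1.839 × 10^8 m²
Net abstraction = 10 − 2.25 = 7.75 m³/s
Q_net = 7.75 m³/s = 6.696 × 10^5 m³/d
t = 8.5 months = 255 d
ΔV = Q × t = 6.696 × 10^5 m³/d × 255 d = 1.707 × 10^8 m³
Δh = ΔV / (Sy × A) = 1.707 × 10^8 / (0.2 × 1.839 × 10^8) = 4.643 m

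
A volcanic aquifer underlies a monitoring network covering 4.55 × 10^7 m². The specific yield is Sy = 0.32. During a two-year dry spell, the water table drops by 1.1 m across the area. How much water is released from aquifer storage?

ΔV ≈ 1.6 × 10^7 m³

ΔV = Sy × A × Δh = 0.32 × 4.55 × 10^7 m² × 1.1 m = 1.602 × 10^7 m³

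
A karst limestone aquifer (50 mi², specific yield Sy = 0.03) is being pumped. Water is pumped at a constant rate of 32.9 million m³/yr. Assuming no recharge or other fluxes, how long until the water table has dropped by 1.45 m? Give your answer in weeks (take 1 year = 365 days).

A = 50 mi² = 1.295 × 10^8 m²
ΔV = Sy × A × Δh = 0.03 × 1.295 × 10^8 × 1.45 = 5.633 × 10^6 m³
Q = 32.9 million m³/yr = 90140 m³/d
t = ΔV / Q = 5.633 × 10^6 m³ / 90140 m³/d = 62.5 d
t = 62.5 d ≈ 8.928 weeks

t ≈ 8.93 weeks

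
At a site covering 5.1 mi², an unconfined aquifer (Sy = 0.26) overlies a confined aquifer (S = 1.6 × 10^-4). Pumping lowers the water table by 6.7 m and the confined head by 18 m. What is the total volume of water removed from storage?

A = 5.1 mi² = 1.321 × 10^7 m²
Unconfined: ΔV_u = Sy × A × Δh_u = 0.26 × 1.321 × 10^7 × 6.7 = 2.301 × 10^7 m³
Confined: ΔV_c = S × A × Δh_c = 1.6 × 10^-4 × 1.321 × 10^7 × 18 = 38040 m³
Total ΔV = 2.301 × 10^7 + 38040 = 2.305 × 10^7 m³

ΔV ≈ 2.3 × 10^7 m³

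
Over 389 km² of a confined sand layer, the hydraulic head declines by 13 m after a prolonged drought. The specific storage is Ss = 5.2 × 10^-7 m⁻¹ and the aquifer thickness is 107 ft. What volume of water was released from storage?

b = 107 ft = 32.61 m
S = Ss × b = 5.2 × 10^-7 m⁻¹ × 32.61 m = 1.696 × 10^-5
A = 389 km² = 3.89 × 10^8 m²
ΔV = S × A × Δh = 1.696 × 10^-5 × 3.89 × 10^8 m² × 13 m = 85760 m³

ΔV ≈ 85800 m³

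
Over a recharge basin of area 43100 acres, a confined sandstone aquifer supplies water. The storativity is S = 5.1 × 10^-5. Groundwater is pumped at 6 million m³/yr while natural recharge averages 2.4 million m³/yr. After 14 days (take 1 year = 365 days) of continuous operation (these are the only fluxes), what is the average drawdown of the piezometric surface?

Δh ≈ 15.5 m

A = 43100 acres = 1.744 × 10^8 m²
Net abstraction = 6 − 2.4 = 3.6 million m³/yr
Q_net = 3.6 million m³/yr = 9863 m³/d
ΔV = Q × t = 9863 m³/d × 14 d = 1.381 × 10^5 m³
Δh = ΔV / (S × A) = 1.381 × 10^5 / (5.1 × 10^-5 × 1.744 × 10^8) = 15.52 m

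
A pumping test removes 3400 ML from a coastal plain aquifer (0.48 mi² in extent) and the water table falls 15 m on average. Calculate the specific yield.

Sy ≈ 0.18

A = 0.48 mi² = 1.243 × 10^6 m²
ΔV = 3400 ML = 3.4 × 10^6 m³
Sy = ΔV / (A × Δh) = 3.4 × 10^6 m³ / (1.243 × 10^6 m² × 15 m) = 0.1823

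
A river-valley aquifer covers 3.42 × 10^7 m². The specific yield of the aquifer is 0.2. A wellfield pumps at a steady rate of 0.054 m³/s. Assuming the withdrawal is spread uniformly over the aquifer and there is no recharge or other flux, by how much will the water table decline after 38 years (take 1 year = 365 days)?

Q = 0.054 m³/s = 4666 m³/d
t = 38 years = 13870 d
ΔV = Q × t = 4666 m³/d × 13870 d = 6.471 × 10^7 m³
Δh = ΔV / (Sy × A) = 6.471 × 10^7 / (0.2 × 3.42 × 10^7) = 9.461 m

Δh ≈ 9.46 m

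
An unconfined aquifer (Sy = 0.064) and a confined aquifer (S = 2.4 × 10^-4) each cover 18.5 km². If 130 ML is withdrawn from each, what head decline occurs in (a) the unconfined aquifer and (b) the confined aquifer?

Δh_u ≈ 0.11 m; Δh_c ≈ 29.3 m

A = 18.5 km² = 1.85 × 10^7 m²
ΔV = 130 ML = 1.3 × 10^5 m³
Unconfined: Δh_u = ΔV/(Sy·A) = 1.3 × 10^5/(0.064 × 1.85 × 10^7) = 0.1098 m
Confined: Δh_c = ΔV/(S·A) = 1.3 × 10^5/(2.4 × 10^-4 × 1.85 × 10^7) = 29.28 m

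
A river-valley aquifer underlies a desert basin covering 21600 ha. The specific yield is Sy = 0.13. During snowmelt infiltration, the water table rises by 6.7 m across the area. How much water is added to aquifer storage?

A = 21600 ha = 2.16 × 10^8 m²
ΔV = Sy × A × Δh = 0.13 × 2.16 × 10^8 m² × 6.7 m = 1.881 × 10^8 m³

ΔV ≈ 1.88 × 10^8 m³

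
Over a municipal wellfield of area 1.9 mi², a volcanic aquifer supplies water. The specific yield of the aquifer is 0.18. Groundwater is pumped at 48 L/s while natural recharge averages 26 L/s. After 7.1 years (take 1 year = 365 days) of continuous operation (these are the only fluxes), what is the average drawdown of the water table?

Δh ≈ 5.56 m

A = 1.9 mi² = 4.921 × 10^6 m²
Net abstraction = 48 − 26 = 22 L/s
Q_net = 22 L/s = 1901 m³/d
t = 7.1 years = 2592 d
ΔV = Q × t = 1901 m³/d × 2592 d = 4.926 × 10^6 m³
Δh = ΔV / (Sy × A) = 4.926 × 10^6 / (0.18 × 4.921 × 10^6) = 5.561 m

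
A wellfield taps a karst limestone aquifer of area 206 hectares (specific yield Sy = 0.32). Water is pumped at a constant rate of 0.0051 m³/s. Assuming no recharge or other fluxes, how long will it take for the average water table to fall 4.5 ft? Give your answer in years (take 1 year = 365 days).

t ≈ 5.62 years

A = 206 hectares = 2.06 × 10^6 m²
Δh = 4.5 ft = 1.372 m
ΔV = Sy × A × Δh = 0.32 × 2.06 × 10^6 × 1.372 = 9.042 × 10^5 m³
Q = 0.0051 m³/s = 440.6 m³/d
t = ΔV / Q = 9.042 × 10^5 m³ / 440.6 m³/d = 2052 d
t = 2052 d ≈ 5.622 years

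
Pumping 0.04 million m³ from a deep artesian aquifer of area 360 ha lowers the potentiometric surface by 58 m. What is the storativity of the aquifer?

S ≈ 1.9 × 10^-4

A = 360 ha = 3.6 × 10^6 m²
ΔV = 0.04 million m³ = 40000 m³
S = ΔV / (A × Δh) = 40000 m³ / (3.6 × 10^6 m² × 58 m) = 1.916 × 10^-4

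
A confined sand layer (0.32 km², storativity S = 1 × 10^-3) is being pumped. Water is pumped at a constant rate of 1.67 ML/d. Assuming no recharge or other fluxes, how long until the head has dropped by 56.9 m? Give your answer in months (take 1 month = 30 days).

t ≈ 0.363 months

A = 0.32 km² = 3.2 × 10^5 m²
ΔV = S × A × Δh = 0.001 × 3.2 × 10^5 × 56.9 = 18210 m³
Q = 1.67 ML/d = 1670 m³/d
t = ΔV / Q = 18210 m³ / 1670 m³/d = 10.9 d
t = 10.9 d ≈ 0.3634 months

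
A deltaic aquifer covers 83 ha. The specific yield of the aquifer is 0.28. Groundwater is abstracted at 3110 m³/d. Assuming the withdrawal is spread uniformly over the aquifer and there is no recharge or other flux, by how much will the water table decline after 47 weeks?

Δh ≈ 4.4 m

A = 83 ha = 8.3 × 10^5 m²
t = 47 weeks = 329 d
ΔV = Q × t = 3110 m³/d × 329 d = 1.023 × 10^6 m³
Δh = ΔV / (Sy × A) = 1.023 × 10^6 / (0.28 × 8.3 × 10^5) = 4.403 m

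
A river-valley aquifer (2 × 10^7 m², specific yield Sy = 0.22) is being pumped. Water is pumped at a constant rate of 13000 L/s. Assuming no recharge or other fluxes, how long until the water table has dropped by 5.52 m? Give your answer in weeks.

ΔV = Sy × A × Δh = 0.22 × 2 × 10^7 × 5.52 = 2.429 × 10^7 m³
Q = 13000 L/s = 1.123 × 10^6 m³/d
t = ΔV / Q = 2.429 × 10^7 m³ / 1.123 × 10^6 m³/d = 21.62 d
t = 21.62 d ≈ 3.089 weeks

t ≈ 3.09 weeks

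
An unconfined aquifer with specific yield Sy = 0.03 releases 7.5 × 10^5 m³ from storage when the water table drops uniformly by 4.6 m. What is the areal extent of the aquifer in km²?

A = ΔV / (Sy × Δh) = 7.5 × 10^5 / (0.03 × 4.6) = 5.435 × 10^6 m²
A = 5.435 × 10^6 m² = 5.435 km²

A ≈ 5.43 km²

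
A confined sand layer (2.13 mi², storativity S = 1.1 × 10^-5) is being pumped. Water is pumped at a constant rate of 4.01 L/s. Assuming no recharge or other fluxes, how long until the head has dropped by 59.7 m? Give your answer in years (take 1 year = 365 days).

A = 2.13 mi² = 5.517 × 10^6 m²
ΔV = S × A × Δh = 1.1 × 10^-5 × 5.517 × 10^6 × 59.7 = 3623 m³
Q = 4.01 L/s = 346.5 m³/d
t = ΔV / Q = 3623 m³ / 346.5 m³/d = 10.46 d
t = 10.46 d ≈ 0.02865 years

t ≈ 0.0286 years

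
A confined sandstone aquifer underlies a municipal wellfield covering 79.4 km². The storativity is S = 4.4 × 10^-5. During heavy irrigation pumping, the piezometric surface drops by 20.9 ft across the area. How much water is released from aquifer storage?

ΔV ≈ 22300 m³

A = 79.4 km² = 7.94 × 10^7 m²
Δh = 20.9 ft = 6.37 m
ΔV = S × A × Δh = 4.4 × 10^-5 × 7.94 × 10^7 m² × 6.37 m = 22260 m³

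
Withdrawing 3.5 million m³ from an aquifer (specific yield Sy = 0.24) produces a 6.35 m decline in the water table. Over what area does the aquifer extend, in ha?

ΔV = 3.5 million m³ = 3.5 × 10^6 m³
A = ΔV / (Sy × Δh) = 3.5 × 10^6 / (0.24 × 6.35) = 2.297 × 10^6 m²
A = 2.297 × 10^6 m² = 229.7 ha

A ≈ 230 ha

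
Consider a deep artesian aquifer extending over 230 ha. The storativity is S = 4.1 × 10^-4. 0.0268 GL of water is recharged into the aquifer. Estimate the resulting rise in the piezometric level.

Δh ≈ 28.4 m

A = 230 ha = 2.3 × 10^6 m²
ΔV = 0.0268 GL = 26800 m³
Δh = ΔV / (S × A) = 26800 m³ / (4.1 × 10^-4 × 2.3 × 10^6 m²) = 28.42 m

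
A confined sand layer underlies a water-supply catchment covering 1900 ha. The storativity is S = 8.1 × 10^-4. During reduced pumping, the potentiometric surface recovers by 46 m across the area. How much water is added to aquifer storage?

A = 1900 ha = 1.9 × 10^7 m²
ΔV = S × A × Δh = 8.1 × 10^-4 × 1.9 × 10^7 m² × 46 m = 7.079 × 10^5 m³

ΔV ≈ 7.08 × 10^5 m³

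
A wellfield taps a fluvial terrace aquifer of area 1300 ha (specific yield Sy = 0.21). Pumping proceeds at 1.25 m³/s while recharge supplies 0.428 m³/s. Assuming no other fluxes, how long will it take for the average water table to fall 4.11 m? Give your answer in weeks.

A = 1300 ha = 1.3 × 10^7 m²
ΔV = Sy × A × Δh = 0.21 × 1.3 × 10^7 × 4.11 = 1.122 × 10^7 m³
Net withdrawal = 1.25 − 0.428 = 0.822 m³/s = 71020 m³/d
t = ΔV / Q = 1.122 × 10^7 m³ / 71020 m³/d = 158 d
t = 158 d ≈ 22.57 weeks

t ≈ 22.6 weeks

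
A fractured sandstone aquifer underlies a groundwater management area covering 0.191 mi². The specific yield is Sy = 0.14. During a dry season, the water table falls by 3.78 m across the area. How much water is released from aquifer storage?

A = 0.191 mi² = 4.947 × 10^5 m²
ΔV = Sy × A × Δh = 0.14 × 4.947 × 10^5 m² × 3.78 m = 2.618 × 10^5 m³

ΔV ≈ 2.62 × 10^5 m³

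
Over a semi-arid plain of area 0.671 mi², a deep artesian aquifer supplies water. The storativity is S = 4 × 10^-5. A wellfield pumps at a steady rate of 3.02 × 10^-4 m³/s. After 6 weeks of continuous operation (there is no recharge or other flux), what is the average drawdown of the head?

A = 0.671 mi² = 1.738 × 10^6 m²
Q = 3.02 × 10^-4 m³/s = 26.09 m³/d
t = 6 weeks = 42 d
ΔV = Q × t = 26.09 m³/d × 42 d = 1096 m³
Δh = ΔV / (S × A) = 1096 / (4 × 10^-5 × 1.738 × 10^6) = 15.76 m

Δh ≈ 15.8 m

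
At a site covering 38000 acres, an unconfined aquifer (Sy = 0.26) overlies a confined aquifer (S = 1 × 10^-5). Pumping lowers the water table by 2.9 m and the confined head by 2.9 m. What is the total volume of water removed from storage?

ΔV ≈ 1.16 × 10^8 m³

A = 38000 acres = 1.538 × 10^8 m²
Unconfined: ΔV_u = Sy × A × Δh_u = 0.26 × 1.538 × 10^8 × 2.9 = 1.16 × 10^8 m³
Confined: ΔV_c = S × A × Δh_c = 1 × 10^-5 × 1.538 × 10^8 × 2.9 = 4460 m³
Total ΔV = 1.16 × 10^8 + 4460 = 1.16 × 10^8 m³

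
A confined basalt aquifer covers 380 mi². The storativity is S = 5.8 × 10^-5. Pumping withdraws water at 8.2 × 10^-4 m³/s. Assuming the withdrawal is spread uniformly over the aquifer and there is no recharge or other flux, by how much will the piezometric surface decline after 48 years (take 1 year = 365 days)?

A = 380 mi² = 9.842 × 10^8 m²
Q = 8.2 × 10^-4 m³/s = 70.85 m³/d
t = 48 years = 17520 d
ΔV = Q × t = 70.85 m³/d × 17520 d = 1.241 × 10^6 m³
Δh = ΔV / (S × A) = 1.241 × 10^6 / (5.8 × 10^-5 × 9.842 × 10^8) = 21.74 m

Δh ≈ 21.7 m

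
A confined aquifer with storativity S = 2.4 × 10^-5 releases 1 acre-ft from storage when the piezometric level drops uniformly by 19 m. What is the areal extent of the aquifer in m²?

ΔV = 1 acre-ft = 1233 m³
A = ΔV / (S × Δh) = 1233 / (2.4 × 10^-5 × 19) = 2.705 × 10^6 m²

A ≈ 2.71 × 10^6 m²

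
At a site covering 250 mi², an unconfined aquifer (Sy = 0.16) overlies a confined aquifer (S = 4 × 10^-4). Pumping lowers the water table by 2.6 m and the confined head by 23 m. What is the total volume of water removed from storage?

A = 250 mi² = 6.475 × 10^8 m²
Unconfined: ΔV_u = Sy × A × Δh_u = 0.16 × 6.475 × 10^8 × 2.6 = 2.694 × 10^8 m³
Confined: ΔV_c = S × A × Δh_c = 4 × 10^-4 × 6.475 × 10^8 × 23 = 5.957 × 10^6 m³
Total ΔV = 2.694 × 10^8 + 5.957 × 10^6 = 2.753 × 10^8 m³

ΔV ≈ 2.75 × 10^8 m³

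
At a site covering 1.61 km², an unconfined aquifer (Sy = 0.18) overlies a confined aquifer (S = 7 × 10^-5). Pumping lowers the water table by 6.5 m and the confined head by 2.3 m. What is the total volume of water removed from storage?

ΔV ≈ 1.88 × 10^6 m³

A = 1.61 km² = 1.61 × 10^6 m²
Unconfined: ΔV_u = Sy × A × Δh_u = 0.18 × 1.61 × 10^6 × 6.5 = 1.884 × 10^6 m³
Confined: ΔV_c = S × A × Δh_c = 7 × 10^-5 × 1.61 × 10^6 × 2.3 = 259.2 m³
Total ΔV = 1.884 × 10^6 + 259.2 = 1.884 × 10^6 m³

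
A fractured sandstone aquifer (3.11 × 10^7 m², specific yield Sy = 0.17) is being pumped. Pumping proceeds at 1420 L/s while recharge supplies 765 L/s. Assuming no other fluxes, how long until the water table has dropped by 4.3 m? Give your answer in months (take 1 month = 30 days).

t ≈ 13.4 months

ΔV = Sy × A × Δh = 0.17 × 3.11 × 10^7 × 4.3 = 2.273 × 10^7 m³
Net withdrawal = 1420 − 765 = 655 L/s = 56590 m³/d
t = ΔV / Q = 2.273 × 10^7 m³ / 56590 m³/d = 401.7 d
t = 401.7 d ≈ 13.39 months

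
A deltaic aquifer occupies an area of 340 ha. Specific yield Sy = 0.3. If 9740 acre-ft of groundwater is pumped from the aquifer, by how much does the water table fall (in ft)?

A = 340 ha = 3.4 × 10^6 m²
ΔV = 9740 acre-ft = 1.201 × 10^7 m³
Δh = ΔV / (Sy × A) = 1.201 × 10^7 m³ / (0.3 × 3.4 × 10^6 m²) = 11.78 m
Δh = 11.78 m = 38.64 ft

Δh ≈ 38.6 ft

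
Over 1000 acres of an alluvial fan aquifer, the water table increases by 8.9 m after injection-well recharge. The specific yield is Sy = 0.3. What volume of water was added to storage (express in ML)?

ΔV ≈ 10800 ML

A = 1000 acres = 4.047 × 10^6 m²
ΔV = Sy × A × Δh = 0.3 × 4.047 × 10^6 m² × 8.9 m = 1.081 × 10^7 m³
ΔV = 1.081 × 10^7 m³ = 10810 ML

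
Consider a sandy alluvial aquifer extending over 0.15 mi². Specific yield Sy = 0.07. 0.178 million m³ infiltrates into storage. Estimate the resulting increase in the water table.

Δh ≈ 6.55 m

A = 0.15 mi² = 3.885 × 10^5 m²
ΔV = 0.178 million m³ = 1.78 × 10^5 m³
Δh = ΔV / (Sy × A) = 1.78 × 10^5 m³ / (0.07 × 3.885 × 10^5 m²) = 6.545 m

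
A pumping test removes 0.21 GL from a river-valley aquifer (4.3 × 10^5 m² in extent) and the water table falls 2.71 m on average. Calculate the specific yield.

ΔV = 0.21 GL = 2.1 × 10^5 m³
Sy = ΔV / (A × Δh) = 2.1 × 10^5 m³ / (4.3 × 10^5 m² × 2.71 m) = 0.1802

Sy ≈ 0.18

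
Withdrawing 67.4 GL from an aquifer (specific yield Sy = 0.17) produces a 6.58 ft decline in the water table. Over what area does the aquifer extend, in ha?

A ≈ 19800 ha

Δh = 6.58 ft = 2.006 m
ΔV = 67.4 GL = 6.74 × 10^7 m³
A = ΔV / (Sy × Δh) = 6.74 × 10^7 / (0.17 × 2.006) = 1.977 × 10^8 m²
A = 1.977 × 10^8 m² = 19770 ha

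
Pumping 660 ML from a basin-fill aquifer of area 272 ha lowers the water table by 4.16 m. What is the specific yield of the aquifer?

A = 272 ha = 2.72 × 10^6 m²
ΔV = 660 ML = 6.6 × 10^5 m³
Sy = ΔV / (A × Δh) = 6.6 × 10^5 m³ / (2.72 × 10^6 m² × 4.16 m) = 0.05833

Sy ≈ 0.058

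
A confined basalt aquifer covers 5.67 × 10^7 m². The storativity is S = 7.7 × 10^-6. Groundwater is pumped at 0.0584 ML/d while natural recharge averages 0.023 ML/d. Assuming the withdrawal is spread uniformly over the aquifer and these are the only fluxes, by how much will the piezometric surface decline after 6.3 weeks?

Δh ≈ 3.58 m

Net abstraction = 0.0584 − 0.023 = 0.0354 ML/d
Q_net = 0.0354 ML/d = 35.4 m³/d
t = 6.3 weeks = 44.1 d
ΔV = Q × t = 35.4 m³/d × 44.1 d = 1561 m³
Δh = ΔV / (S × A) = 1561 / (7.7 × 10^-6 × 5.67 × 10^7) = 3.576 m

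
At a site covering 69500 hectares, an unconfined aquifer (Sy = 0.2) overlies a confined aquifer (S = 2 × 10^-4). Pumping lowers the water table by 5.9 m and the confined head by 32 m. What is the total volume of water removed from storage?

ΔV ≈ 8.25 × 10^8 m³

A = 69500 hectares = 6.95 × 10^8 m²
Unconfined: ΔV_u = Sy × A × Δh_u = 0.2 × 6.95 × 10^8 × 5.9 = 8.201 × 10^8 m³
Confined: ΔV_c = S × A × Δh_c = 2 × 10^-4 × 6.95 × 10^8 × 32 = 4.448 × 10^6 m³
Total ΔV = 8.201 × 10^8 + 4.448 × 10^6 = 8.245 × 10^8 m³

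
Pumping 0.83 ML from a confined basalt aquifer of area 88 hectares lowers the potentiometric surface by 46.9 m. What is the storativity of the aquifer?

A = 88 hectares = 8.8 × 10^5 m²
ΔV = 0.83 ML = 830 m³
S = ΔV / (A × Δh) = 830 m³ / (8.8 × 10^5 m² × 46.9 m) = 2.011 × 10^-5

S ≈ 2 × 10^-5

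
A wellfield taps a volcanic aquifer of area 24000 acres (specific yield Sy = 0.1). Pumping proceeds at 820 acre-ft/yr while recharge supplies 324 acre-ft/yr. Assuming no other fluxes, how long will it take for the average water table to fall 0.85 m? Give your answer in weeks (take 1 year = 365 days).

A = 24000 acres = 9.712 × 10^7 m²
ΔV = Sy × A × Δh = 0.1 × 9.712 × 10^7 × 0.85 = 8.256 × 10^6 m³
Net withdrawal = 820 − 324 = 496 acre-ft/yr = 1676 m³/d
t = ΔV / Q = 8.256 × 10^6 m³ / 1676 m³/d = 4925 d
t = 4925 d ≈ 703.6 weeks

t ≈ 704 weeks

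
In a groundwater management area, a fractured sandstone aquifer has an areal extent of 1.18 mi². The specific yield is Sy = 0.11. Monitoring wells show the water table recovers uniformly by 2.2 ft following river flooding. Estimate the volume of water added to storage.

ΔV ≈ 2.25 × 10^5 m³

A = 1.18 mi² = 3.056 × 10^6 m²
Δh = 2.2 ft = 0.6706 m
ΔV = Sy × A × Δh = 0.11 × 3.056 × 10^6 m² × 0.6706 m = 2.254 × 10^5 m³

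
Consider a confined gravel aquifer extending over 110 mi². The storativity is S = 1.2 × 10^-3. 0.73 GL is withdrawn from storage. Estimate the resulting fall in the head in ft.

Δh ≈ 7.01 ft

A = 110 mi² = 2.849 × 10^8 m²
ΔV = 0.73 GL = 7.3 × 10^5 m³
Δh = ΔV / (S × A) = 7.3 × 10^5 m³ / (0.0012 × 2.849 × 10^8 m²) = 2.135 m
Δh = 2.135 m = 7.005 ft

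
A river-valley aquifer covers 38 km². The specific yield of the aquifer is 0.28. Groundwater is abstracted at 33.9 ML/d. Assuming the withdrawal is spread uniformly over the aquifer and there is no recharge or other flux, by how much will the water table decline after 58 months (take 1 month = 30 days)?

A = 38 km² = 3.8 × 10^7 m²
Q = 33.9 ML/d = 33900 m³/d
t = 58 months = 1740 d
ΔV = Q × t = 33900 m³/d × 1740 d = 5.899 × 10^7 m³
Δh = ΔV / (Sy × A) = 5.899 × 10^7 / (0.28 × 3.8 × 10^7) = 5.544 m

Δh ≈ 5.54 m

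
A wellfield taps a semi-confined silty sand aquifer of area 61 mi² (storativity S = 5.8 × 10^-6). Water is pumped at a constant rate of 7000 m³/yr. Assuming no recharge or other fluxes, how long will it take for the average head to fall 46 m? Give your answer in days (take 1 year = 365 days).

t ≈ 2200 days

A = 61 mi² = 1.58 × 10^8 m²
ΔV = S × A × Δh = 5.8 × 10^-6 × 1.58 × 10^8 × 46 = 42150 m³
Q = 7000 m³/yr = 19.18 m³/d
t = ΔV / Q = 42150 m³ / 19.18 m³/d = 2198 d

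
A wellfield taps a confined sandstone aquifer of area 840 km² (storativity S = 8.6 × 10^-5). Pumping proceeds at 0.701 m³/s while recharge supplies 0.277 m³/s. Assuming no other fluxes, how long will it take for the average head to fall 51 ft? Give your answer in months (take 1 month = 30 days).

A = 840 km² = 8.4 × 10^8 m²
Δh = 51 ft = 15.54 m
ΔV = S × A × Δh = 8.6 × 10^-5 × 8.4 × 10^8 × 15.54 = 1.123 × 10^6 m³
Net withdrawal = 0.701 − 0.277 = 0.424 m³/s = 36630 m³/d
t = ΔV / Q = 1.123 × 10^6 m³ / 36630 m³/d = 30.65 d
t = 30.65 d ≈ 1.022 months

t ≈ 1.02 months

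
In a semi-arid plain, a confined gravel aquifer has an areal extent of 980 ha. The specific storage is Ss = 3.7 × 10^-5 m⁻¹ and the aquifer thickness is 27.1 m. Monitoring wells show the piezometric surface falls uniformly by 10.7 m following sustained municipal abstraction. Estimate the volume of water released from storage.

S = Ss × b = 3.7 × 10^-5 m⁻¹ × 27.1 m = 1.003 × 10^-3
A = 980 ha = 9.8 × 10^6 m²
ΔV = S × A × Δh = 0.001003 × 9.8 × 10^6 m² × 10.7 m = 1.051 × 10^5 m³

ΔV ≈ 1.05 × 10^5 m³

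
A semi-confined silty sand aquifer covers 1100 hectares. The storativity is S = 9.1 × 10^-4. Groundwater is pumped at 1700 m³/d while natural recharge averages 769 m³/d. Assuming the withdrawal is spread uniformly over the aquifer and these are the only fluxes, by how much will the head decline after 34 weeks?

Δh ≈ 22.1 m

A = 1100 hectares = 1.1 × 10^7 m²
Net abstraction = 1700 − 769 = 931 m³/d
t = 34 weeks = 238 d
ΔV = Q × t = 931 m³/d × 238 d = 2.216 × 10^5 m³
Δh = ΔV / (S × A) = 2.216 × 10^5 / (9.1 × 10^-4 × 1.1 × 10^7) = 22.14 m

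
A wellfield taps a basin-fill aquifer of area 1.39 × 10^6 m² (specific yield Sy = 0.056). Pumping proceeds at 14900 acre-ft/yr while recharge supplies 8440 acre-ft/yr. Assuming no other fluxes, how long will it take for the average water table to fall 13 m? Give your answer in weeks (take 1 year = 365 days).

t ≈ 6.62 weeks

ΔV = Sy × A × Δh = 0.056 × 1.39 × 10^6 × 13 = 1.012 × 10^6 m³
Net withdrawal = 14900 − 8440 = 6460 acre-ft/yr = 21830 m³/d
t = ΔV / Q = 1.012 × 10^6 m³ / 21830 m³/d = 46.35 d
t = 46.35 d ≈ 6.622 weeks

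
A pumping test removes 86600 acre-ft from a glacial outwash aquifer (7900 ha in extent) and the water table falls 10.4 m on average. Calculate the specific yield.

A = 7900 ha = 7.9 × 10^7 m²
ΔV = 86600 acre-ft = 1.068 × 10^8 m³
Sy = ΔV / (A × Δh) = 1.068 × 10^8 m³ / (7.9 × 10^7 m² × 10.4 m) = 0.13

Sy ≈ 0.13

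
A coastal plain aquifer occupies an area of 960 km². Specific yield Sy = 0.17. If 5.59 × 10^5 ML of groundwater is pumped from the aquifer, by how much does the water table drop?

Δh ≈ 3.43 m

A = 960 km² = 9.6 × 10^8 m²
ΔV = 5.59 × 10^5 ML = 5.59 × 10^8 m³
Δh = ΔV / (Sy × A) = 5.59 × 10^8 m³ / (0.17 × 9.6 × 10^8 m²) = 3.425 m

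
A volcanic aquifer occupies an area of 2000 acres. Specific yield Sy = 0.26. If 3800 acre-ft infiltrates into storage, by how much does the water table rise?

A = 2000 acres = 8.094 × 10^6 m²
ΔV = 3800 acre-ft = 4.687 × 10^6 m³
Δh = ΔV / (Sy × A) = 4.687 × 10^6 m³ / (0.26 × 8.094 × 10^6 m²) = 2.227 m

Δh ≈ 2.23 m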